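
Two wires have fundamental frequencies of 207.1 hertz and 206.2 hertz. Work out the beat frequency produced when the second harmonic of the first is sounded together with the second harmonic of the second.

1.8 Hz

Second harmonic of the first: 2·207.1 = 414.2 Hz.
Second harmonic of the second: 2·206.2 = 412.4 Hz.
f_beat = |414.2 − 412.4| = 1.8 Hz.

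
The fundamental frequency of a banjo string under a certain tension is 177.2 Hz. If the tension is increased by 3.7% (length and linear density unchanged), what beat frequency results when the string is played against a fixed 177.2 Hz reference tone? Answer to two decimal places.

For a string, f ∝ √T, so the new frequency is 177.2·√1.037 = 180.4484 Hz.
f_beat = |180.4484 − 177.2| = 3.25 Hz.

3.25 Hz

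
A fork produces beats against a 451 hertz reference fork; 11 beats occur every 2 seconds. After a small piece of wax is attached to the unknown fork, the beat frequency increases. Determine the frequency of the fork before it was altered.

445.5 Hz

Beat frequency = 11/2 = 5.5 Hz.
|f − 451| = 5.5, so the fork was at either 445.5 Hz or 456.5 Hz.
Loading a fork with wax lowers its frequency; the adjustment lowers the fork's frequency.
The beat rate rose, so the adjustment moved the fork further from 451 Hz — it was already below the reference.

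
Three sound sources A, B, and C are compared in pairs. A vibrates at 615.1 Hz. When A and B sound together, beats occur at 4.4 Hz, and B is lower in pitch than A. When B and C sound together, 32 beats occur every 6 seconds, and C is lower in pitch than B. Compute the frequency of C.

605.3667 Hz

B is below A, so f_B = 615.1 − 4.4 = 610.7 Hz.
B–C: Beat frequency = 32/6 = 5.3333 Hz.
C is below B, so f_C = 610.7 − 5.3333 = 605.3667 Hz.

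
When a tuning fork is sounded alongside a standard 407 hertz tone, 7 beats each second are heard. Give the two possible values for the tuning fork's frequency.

400 Hz or 414 Hz

|f − 407| = 7, so f = 407 ± 7.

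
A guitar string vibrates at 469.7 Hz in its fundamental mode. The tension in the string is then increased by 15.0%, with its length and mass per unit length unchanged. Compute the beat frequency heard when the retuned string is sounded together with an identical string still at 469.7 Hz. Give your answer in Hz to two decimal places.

34.00 Hz

For a string, f ∝ √T, so the new frequency is 469.7·√1.150 = 503.6971 Hz.
f_beat = |503.6971 − 469.7| = 34.00 Hz.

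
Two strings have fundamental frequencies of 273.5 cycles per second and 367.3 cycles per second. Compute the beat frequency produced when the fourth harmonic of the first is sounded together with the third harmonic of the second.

Fourth harmonic of the first: 4·273.5 = 1094.0 Hz.
Third harmonic of the second: 3·367.3 = 1101.9 Hz.
f_beat = |1094.0 − 1101.9| = 7.9 Hz.

7.9 Hz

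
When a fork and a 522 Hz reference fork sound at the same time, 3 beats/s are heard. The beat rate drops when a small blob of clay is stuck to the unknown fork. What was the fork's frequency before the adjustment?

|f − 522| = 3, so the fork was at either 519 Hz or 525 Hz.
Adding mass to a fork lowers its frequency; the adjustment lowers the fork's frequency.
The beat rate fell, so the adjustment moved the fork toward 522 Hz — it must have started above the reference.

525 Hz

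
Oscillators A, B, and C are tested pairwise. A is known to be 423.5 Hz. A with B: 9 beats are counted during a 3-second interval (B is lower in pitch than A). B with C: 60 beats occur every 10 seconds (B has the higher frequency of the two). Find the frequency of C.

414.5 Hz

A–B: Beat frequency = 9/3 = 3 Hz.
B is below A, so f_B = 423.5 − 3 = 420.5 Hz.
B–C: Beat frequency = 60/10 = 6 Hz.
C is below B, so f_C = 420.5 − 6 = 414.5 Hz.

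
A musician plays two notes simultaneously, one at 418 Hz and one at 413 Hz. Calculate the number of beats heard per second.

5 Hz

f_beat = |f₁ − f₂|.
|418 − 413| = 5 Hz.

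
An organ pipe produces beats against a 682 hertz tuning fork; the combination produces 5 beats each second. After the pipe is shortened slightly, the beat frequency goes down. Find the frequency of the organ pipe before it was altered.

|f − 682| = 5, so the organ pipe was at either 677 Hz or 687 Hz.
A shorter pipe has a higher fundamental; the adjustment raises the organ pipe's frequency.
The beat rate fell, so the adjustment moved the organ pipe toward 682 Hz — it must have started below the reference.

677 Hz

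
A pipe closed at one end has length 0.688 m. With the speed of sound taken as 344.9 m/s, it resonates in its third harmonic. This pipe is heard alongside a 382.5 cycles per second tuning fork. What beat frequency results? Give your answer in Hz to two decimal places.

6.52 Hz

Closed pipe (odd harmonics): f_n = n·v/(4L) = 3·344.9/(4·0.688) = 375.9811 Hz.
f_beat = |375.9811 − 382.5| = 6.52 Hz.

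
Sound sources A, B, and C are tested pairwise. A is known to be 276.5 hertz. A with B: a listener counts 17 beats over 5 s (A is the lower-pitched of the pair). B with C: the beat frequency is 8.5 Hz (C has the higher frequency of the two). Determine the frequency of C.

A–B: Beat frequency = 17/5 = 3.4 Hz.
B is above A, so f_B = 276.5 + 3.4 = 279.9 Hz.
C is above B, so f_C = 279.9 + 8.5 = 288.4 Hz.

288.4 Hz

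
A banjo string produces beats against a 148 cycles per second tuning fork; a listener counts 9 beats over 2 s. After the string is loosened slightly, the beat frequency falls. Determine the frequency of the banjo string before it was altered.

Beat frequency = 9/2 = 4.5 Hz.
|f − 148| = 4.5, so the banjo string was at either 143.5 Hz or 152.5 Hz.
Reducing tension lowers a string's frequency; the adjustment lowers the banjo string's frequency.
The beat rate fell, so the adjustment moved the banjo string toward 148 Hz — it must have started above the reference.

152.5 Hz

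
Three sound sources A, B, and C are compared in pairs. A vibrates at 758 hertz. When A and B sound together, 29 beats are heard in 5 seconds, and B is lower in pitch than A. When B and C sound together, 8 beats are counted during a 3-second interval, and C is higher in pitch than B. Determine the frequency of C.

A–B: Beat frequency = 29/5 = 5.8 Hz.
B is below A, so f_B = 758 − 5.8 = 752.2 Hz.
B–C: Beat frequency = 8/3 = 2.6667 Hz.
C is above B, so f_C = 752.2 + 2.6667 = 754.8667 Hz.

754.8667 Hz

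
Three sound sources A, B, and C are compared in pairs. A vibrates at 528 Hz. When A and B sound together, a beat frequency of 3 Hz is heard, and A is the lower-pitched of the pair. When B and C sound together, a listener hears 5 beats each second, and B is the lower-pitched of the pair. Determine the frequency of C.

536 Hz

B is above A, so f_B = 528 + 3 = 531 Hz.
C is above B, so f_C = 531 + 5 = 536 Hz.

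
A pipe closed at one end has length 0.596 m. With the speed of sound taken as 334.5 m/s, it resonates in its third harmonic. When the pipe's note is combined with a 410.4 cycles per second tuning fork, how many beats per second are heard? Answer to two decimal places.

10.53 Hz

Closed pipe (odd harmonics): f_n = n·v/(4L) = 3·334.5/(4·0.596) = 420.9312 Hz.
f_beat = |420.9312 − 410.4| = 10.53 Hz.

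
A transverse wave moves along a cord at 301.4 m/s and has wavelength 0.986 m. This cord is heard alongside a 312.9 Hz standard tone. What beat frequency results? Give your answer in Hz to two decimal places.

7.22 Hz

Source frequency f = v/λ = 301.4/0.986 = 305.6795 Hz.
f_beat = |305.6795 − 312.9| = 7.22 Hz.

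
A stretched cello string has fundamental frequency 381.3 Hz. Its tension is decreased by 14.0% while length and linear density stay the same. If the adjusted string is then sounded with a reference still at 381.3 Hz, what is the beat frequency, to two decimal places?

For a string, f ∝ √T, so the new frequency is 381.3·√0.860 = 353.6031 Hz.
f_beat = |353.6031 − 381.3| = 27.70 Hz.

27.70 Hz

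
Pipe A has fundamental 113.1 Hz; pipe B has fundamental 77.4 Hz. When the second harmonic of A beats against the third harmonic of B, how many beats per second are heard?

Second harmonic of the first: 2·113.1 = 226.2 Hz.
Third harmonic of the second: 3·77.4 = 232.2 Hz.
f_beat = |226.2 − 232.2| = 6.0 Hz.

6.0 Hz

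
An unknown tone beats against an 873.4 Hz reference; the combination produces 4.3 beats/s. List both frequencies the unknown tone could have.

|f − 873.4| = 4.3, so f = 873.4 ± 4.3.

869.1 Hz or 877.7 Hz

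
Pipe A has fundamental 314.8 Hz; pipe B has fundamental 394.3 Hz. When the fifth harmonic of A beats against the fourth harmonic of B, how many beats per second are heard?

Fifth harmonic of the first: 5·314.8 = 1574.0 Hz.
Fourth harmonic of the second: 4·394.3 = 1577.2 Hz.
f_beat = |1574.0 − 1577.2| = 3.2 Hz.

3.2 Hz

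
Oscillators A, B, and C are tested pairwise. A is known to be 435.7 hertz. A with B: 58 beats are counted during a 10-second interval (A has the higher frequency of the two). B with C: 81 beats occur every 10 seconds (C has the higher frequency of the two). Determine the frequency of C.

438 Hz

A–B: Beat frequency = 58/10 = 5.8 Hz.
B is below A, so f_B = 435.7 − 5.8 = 429.9 Hz.
B–C: Beat frequency = 81/10 = 8.1 Hz.
C is above B, so f_C = 429.9 + 8.1 = 438 Hz.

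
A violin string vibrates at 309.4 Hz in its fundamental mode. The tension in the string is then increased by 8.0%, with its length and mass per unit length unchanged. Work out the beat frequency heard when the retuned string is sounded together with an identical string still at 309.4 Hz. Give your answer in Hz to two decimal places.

12.14 Hz

For a string, f ∝ √T, so the new frequency is 309.4·√1.080 = 321.5379 Hz.
f_beat = |321.5379 − 309.4| = 12.14 Hz.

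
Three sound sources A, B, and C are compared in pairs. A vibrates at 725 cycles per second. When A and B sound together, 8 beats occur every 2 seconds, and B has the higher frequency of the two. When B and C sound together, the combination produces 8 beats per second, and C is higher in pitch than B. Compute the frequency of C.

A–B: Beat frequency = 8/2 = 4 Hz.
B is above A, so f_B = 725 + 4 = 729 Hz.
C is above B, so f_C = 729 + 8 = 737 Hz.

737 Hz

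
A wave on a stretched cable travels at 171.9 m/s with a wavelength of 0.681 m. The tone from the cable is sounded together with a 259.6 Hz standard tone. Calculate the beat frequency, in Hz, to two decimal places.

7.18 Hz

Source frequency f = v/λ = 171.9/0.681 = 252.4229 Hz.
f_beat = |252.4229 − 259.6| = 7.18 Hz.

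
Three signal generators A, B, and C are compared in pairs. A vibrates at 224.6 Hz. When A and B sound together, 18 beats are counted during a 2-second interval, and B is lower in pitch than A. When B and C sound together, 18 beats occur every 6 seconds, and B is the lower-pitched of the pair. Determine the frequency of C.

218.6 Hz

A–B: Beat frequency = 18/2 = 9 Hz.
B is below A, so f_B = 224.6 − 9 = 215.6 Hz.
B–C: Beat frequency = 18/6 = 3 Hz.
C is above B, so f_C = 215.6 + 3 = 218.6 Hz.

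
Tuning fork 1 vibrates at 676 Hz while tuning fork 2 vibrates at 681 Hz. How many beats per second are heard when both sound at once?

5 Hz

f_beat = |f₁ − f₂|.
|676 − 681| = 5 Hz.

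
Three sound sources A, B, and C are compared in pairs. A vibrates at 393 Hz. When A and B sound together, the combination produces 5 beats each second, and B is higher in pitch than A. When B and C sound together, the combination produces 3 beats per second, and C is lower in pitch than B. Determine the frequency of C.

395 Hz

B is above A, so f_B = 393 + 5 = 398 Hz.
C is below B, so f_C = 398 − 3 = 395 Hz.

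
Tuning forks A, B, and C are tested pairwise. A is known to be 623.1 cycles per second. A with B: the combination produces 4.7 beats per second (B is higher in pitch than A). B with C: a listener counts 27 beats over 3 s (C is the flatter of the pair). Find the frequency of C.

618.8 Hz

B is above A, so f_B = 623.1 + 4.7 = 627.8 Hz.
B–C: Beat frequency = 27/3 = 9 Hz.
C is below B, so f_C = 627.8 − 9 = 618.8 Hz.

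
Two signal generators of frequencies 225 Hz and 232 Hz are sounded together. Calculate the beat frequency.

7 Hz

f_beat = |f₁ − f₂|.
|225 − 232| = 7 Hz.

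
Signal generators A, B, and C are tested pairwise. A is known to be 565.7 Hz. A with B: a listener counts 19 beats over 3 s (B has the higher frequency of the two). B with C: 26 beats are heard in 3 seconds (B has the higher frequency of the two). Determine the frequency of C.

A–B: Beat frequency = 19/3 = 6.3333 Hz.
B is above A, so f_B = 565.7 + 6.3333 = 572.0333 Hz.
B–C: Beat frequency = 26/3 = 8.6667 Hz.
C is below B, so f_C = 572.0333 − 8.6667 = 563.3667 Hz.

563.3667 Hz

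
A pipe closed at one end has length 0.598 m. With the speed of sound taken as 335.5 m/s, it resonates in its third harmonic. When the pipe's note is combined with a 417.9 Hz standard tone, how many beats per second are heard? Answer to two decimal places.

2.88 Hz

Closed pipe (odd harmonics): f_n = n·v/(4L) = 3·335.5/(4·0.598) = 420.7776 Hz.
f_beat = |420.7776 − 417.9| = 2.88 Hz.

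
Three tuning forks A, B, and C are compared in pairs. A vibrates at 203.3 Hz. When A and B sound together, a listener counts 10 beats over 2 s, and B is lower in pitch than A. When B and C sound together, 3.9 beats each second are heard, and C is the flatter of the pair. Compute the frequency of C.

A–B: Beat frequency = 10/2 = 5 Hz.
B is below A, so f_B = 203.3 − 5 = 198.3 Hz.
C is below B, so f_C = 198.3 − 3.9 = 194.4 Hz.

194.4 Hz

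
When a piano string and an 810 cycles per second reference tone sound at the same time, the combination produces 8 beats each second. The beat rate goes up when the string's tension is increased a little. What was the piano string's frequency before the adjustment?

|f − 810| = 8, so the piano string was at either 802 Hz or 818 Hz.
Higher tension means higher frequency; the adjustment raises the piano string's frequency.
The beat rate rose, so the adjustment moved the piano string further from 810 Hz — it was already above the reference.

818 Hz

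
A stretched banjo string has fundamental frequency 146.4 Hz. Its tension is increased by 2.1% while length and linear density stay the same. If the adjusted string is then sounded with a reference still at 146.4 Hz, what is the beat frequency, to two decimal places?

For a string, f ∝ √T, so the new frequency is 146.4·√1.021 = 147.9292 Hz.
f_beat = |147.9292 − 146.4| = 1.53 Hz.

1.53 Hz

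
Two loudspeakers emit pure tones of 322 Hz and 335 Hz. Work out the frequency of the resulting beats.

13 Hz

Beats arise from superposition of two nearby frequencies; the beat rate is |f₁ − f₂|.
|322 − 335| = 13 Hz.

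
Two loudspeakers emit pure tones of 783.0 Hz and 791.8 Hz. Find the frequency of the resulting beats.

The beat frequency equals the magnitude of the frequency difference.
|783.0 − 791.8| = 8.8 Hz.

8.8 Hz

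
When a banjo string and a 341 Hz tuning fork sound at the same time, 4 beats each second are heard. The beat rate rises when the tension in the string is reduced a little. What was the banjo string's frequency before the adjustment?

337 Hz

|f − 341| = 4, so the banjo string was at either 337 Hz or 345 Hz.
Lower tension means lower frequency; the adjustment lowers the banjo string's frequency.
The beat rate rose, so the adjustment moved the banjo string further from 341 Hz — it was already below the reference.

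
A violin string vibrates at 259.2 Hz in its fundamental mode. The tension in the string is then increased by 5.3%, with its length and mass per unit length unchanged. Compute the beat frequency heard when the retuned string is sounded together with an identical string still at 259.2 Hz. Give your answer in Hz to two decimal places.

For a string, f ∝ √T, so the new frequency is 259.2·√1.053 = 265.9801 Hz.
f_beat = |265.9801 − 259.2| = 6.78 Hz.

6.78 Hz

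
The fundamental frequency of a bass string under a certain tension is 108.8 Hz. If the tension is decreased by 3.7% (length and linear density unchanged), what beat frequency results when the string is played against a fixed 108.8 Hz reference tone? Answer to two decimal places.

For a string, f ∝ √T, so the new frequency is 108.8·√0.963 = 106.7682 Hz.
f_beat = |106.7682 − 108.8| = 2.03 Hz.

2.03 Hz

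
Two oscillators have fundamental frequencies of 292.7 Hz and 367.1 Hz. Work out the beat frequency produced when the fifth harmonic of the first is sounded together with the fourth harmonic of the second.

Fifth harmonic of the first: 5·292.7 = 1463.5 Hz.
Fourth harmonic of the second: 4·367.1 = 1468.4 Hz.
f_beat = |1463.5 − 1468.4| = 4.9 Hz.

4.9 Hz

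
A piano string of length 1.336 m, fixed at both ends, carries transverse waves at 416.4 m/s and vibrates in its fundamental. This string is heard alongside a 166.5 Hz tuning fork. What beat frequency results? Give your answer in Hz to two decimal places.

10.66 Hz

For a string fixed at both ends, f_n = n·v/(2L) = 1·416.4/(2·1.336) = 155.8383 Hz.
f_beat = |155.8383 − 166.5| = 10.66 Hz.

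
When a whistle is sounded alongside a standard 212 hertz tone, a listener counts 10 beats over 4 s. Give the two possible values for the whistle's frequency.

209.5 Hz or 214.5 Hz

Beat frequency = 10/4 = 2.5 Hz.
|f − 212| = 2.5, so f = 212 ± 2.5.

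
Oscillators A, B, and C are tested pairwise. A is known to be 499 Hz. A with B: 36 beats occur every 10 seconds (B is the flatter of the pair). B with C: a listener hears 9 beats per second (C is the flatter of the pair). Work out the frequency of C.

A–B: Beat frequency = 36/10 = 3.6 Hz.
B is below A, so f_B = 499 − 3.6 = 495.4 Hz.
C is below B, so f_C = 495.4 − 9 = 486.4 Hz.

486.4 Hz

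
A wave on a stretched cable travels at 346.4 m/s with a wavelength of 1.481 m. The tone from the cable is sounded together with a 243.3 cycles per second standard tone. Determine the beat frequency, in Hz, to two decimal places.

9.40 Hz

Source frequency f = v/λ = 346.4/1.481 = 233.8960 Hz.
f_beat = |233.8960 − 243.3| = 9.40 Hz.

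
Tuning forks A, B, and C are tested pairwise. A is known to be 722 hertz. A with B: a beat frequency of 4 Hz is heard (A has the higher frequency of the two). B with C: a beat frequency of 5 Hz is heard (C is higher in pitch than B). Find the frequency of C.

B is below A, so f_B = 722 − 4 = 718 Hz.
C is above B, so f_C = 718 + 5 = 723 Hz.

723 Hz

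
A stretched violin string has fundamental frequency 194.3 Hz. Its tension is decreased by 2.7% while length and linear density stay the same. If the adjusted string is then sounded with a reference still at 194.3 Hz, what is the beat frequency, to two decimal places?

For a string, f ∝ √T, so the new frequency is 194.3·√0.973 = 191.6590 Hz.
f_beat = |191.6590 − 194.3| = 2.64 Hz.

2.64 Hz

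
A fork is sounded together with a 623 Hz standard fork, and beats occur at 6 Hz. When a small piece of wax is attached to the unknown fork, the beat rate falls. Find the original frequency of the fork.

629 Hz

|f − 623| = 6, so the fork was at either 617 Hz or 629 Hz.
Loading a fork with wax lowers its frequency; the adjustment lowers the fork's frequency.
The beat rate fell, so the adjustment moved the fork toward 623 Hz — it must have started above the reference.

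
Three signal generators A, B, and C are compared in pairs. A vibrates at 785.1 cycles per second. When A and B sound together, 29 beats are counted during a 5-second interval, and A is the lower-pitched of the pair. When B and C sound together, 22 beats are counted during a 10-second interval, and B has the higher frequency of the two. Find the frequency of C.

788.7 Hz

A–B: Beat frequency = 29/5 = 5.8 Hz.
B is above A, so f_B = 785.1 + 5.8 = 790.9 Hz.
B–C: Beat frequency = 22/10 = 2.2 Hz.
C is below B, so f_C = 790.9 − 2.2 = 788.7 Hz.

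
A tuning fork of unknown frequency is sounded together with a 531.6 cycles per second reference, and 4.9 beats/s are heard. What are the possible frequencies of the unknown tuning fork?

526.7 Hz or 536.5 Hz

|f − 531.6| = 4.9, so f = 531.6 ± 4.9.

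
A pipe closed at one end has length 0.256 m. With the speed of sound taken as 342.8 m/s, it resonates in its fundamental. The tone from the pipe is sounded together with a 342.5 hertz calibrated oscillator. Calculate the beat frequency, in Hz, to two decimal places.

7.73 Hz

Closed pipe (odd harmonics): f_n = n·v/(4L) = 1·342.8/(4·0.256) = 334.7656 Hz.
f_beat = |334.7656 − 342.5| = 7.73 Hz.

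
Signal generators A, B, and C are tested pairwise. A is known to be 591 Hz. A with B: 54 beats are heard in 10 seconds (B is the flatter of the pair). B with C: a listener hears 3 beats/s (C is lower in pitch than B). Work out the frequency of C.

A–B: Beat frequency = 54/10 = 5.4 Hz.
B is below A, so f_B = 591 − 5.4 = 585.6 Hz.
C is below B, so f_C = 585.6 − 3 = 582.6 Hz.

582.6 Hz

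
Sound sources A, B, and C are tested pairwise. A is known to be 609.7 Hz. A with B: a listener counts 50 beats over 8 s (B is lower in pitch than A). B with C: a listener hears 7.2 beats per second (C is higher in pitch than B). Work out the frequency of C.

610.65 Hz

A–B: Beat frequency = 50/8 = 6.25 Hz.
B is below A, so f_B = 609.7 − 6.25 = 603.45 Hz.
C is above B, so f_C = 603.45 + 7.2 = 610.65 Hz.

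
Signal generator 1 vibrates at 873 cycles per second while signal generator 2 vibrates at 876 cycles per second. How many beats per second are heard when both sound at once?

Beats arise from superposition of two nearby frequencies; the beat rate is |f₁ − f₂|.
|873 − 876| = 3 Hz.

3 Hz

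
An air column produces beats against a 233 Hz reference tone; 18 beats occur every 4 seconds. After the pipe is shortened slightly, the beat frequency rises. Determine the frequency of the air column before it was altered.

Beat frequency = 18/4 = 4.5 Hz.
|f − 233| = 4.5, so the air column was at either 228.5 Hz or 237.5 Hz.
A shorter pipe has a higher fundamental; the adjustment raises the air column's frequency.
The beat rate rose, so the adjustment moved the air column further from 233 Hz — it was already above the reference.

237.5 Hz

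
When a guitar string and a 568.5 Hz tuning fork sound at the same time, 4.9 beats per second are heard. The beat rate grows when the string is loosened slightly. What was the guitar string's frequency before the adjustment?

|f − 568.5| = 4.9, so the guitar string was at either 563.6 Hz or 573.4 Hz.
Reducing tension lowers a string's frequency; the adjustment lowers the guitar string's frequency.
The beat rate rose, so the adjustment moved the guitar string further from 568.5 Hz — it was already below the reference.

563.6 Hz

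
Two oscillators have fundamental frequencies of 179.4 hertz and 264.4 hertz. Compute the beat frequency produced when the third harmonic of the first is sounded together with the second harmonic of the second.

9.4 Hz

Third harmonic of the first: 3·179.4 = 538.2 Hz.
Second harmonic of the second: 2·264.4 = 528.8 Hz.
f_beat = |538.2 − 528.8| = 9.4 Hz.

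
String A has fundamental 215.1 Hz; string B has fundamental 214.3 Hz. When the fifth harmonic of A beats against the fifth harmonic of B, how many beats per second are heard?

4.0 Hz

Fifth harmonic of the first: 5·215.1 = 1075.5 Hz.
Fifth harmonic of the second: 5·214.3 = 1071.5 Hz.
f_beat = |1075.5 − 1071.5| = 4.0 Hz.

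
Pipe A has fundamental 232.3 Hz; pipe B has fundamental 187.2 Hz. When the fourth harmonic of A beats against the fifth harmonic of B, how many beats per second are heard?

Fourth harmonic of the first: 4·232.3 = 929.2 Hz.
Fifth harmonic of the second: 5·187.2 = 936.0 Hz.
f_beat = |929.2 − 936.0| = 6.8 Hz.

6.8 Hz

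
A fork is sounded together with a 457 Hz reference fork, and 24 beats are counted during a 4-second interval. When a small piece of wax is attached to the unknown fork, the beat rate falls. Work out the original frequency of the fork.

463 Hz

Beat frequency = 24/4 = 6 Hz.
|f − 457| = 6, so the fork was at either 451 Hz or 463 Hz.
Loading a fork with wax lowers its frequency; the adjustment lowers the fork's frequency.
The beat rate fell, so the adjustment moved the fork toward 457 Hz — it must have started above the reference.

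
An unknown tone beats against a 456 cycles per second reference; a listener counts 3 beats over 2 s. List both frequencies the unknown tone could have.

454.5 Hz or 457.5 Hz

Beat frequency = 3/2 = 1.5 Hz.
|f − 456| = 1.5, so f = 456 ± 1.5.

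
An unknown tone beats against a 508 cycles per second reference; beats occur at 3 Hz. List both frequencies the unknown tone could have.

505 Hz or 511 Hz

|f − 508| = 3, so f = 508 ± 3.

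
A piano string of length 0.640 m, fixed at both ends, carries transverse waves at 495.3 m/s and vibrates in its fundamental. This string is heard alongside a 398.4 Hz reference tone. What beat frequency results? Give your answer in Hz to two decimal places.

For a string fixed at both ends, f_n = n·v/(2L) = 1·495.3/(2·0.640) = 386.9531 Hz.
f_beat = |386.9531 − 398.4| = 11.45 Hz.

11.45 Hz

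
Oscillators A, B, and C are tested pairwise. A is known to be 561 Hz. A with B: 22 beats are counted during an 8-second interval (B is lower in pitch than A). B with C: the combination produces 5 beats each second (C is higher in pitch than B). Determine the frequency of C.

563.25 Hz

A–B: Beat frequency = 22/8 = 2.75 Hz.
B is below A, so f_B = 561 − 2.75 = 558.25 Hz.
C is above B, so f_C = 558.25 + 5 = 563.25 Hz.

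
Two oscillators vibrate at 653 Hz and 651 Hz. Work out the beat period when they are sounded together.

f_beat = |653 − 651| = 2 Hz.
Beat period T = 1 / f_beat = 1 / 2 s.

0.500 s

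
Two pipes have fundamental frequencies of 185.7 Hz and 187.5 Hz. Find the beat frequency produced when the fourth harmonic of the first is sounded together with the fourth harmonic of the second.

7.2 Hz

Fourth harmonic of the first: 4·185.7 = 742.8 Hz.
Fourth harmonic of the second: 4·187.5 = 750.0 Hz.
f_beat = |742.8 − 750.0| = 7.2 Hz.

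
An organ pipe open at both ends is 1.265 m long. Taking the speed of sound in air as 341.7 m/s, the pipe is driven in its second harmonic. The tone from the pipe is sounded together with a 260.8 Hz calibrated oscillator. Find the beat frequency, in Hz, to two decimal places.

9.32 Hz

Open pipe: f_n = n·v/(2L) = 2·341.7/(2·1.265) = 270.1186 Hz.
f_beat = |270.1186 − 260.8| = 9.32 Hz.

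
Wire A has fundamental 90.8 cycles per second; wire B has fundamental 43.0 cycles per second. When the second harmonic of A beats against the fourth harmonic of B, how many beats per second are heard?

9.6 Hz

Second harmonic of the first: 2·90.8 = 181.6 Hz.
Fourth harmonic of the second: 4·43.0 = 172.0 Hz.
f_beat = |181.6 − 172.0| = 9.6 Hz.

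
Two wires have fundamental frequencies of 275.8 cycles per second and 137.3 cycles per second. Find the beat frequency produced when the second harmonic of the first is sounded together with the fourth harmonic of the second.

2.4 Hz

Second harmonic of the first: 2·275.8 = 551.6 Hz.
Fourth harmonic of the second: 4·137.3 = 549.2 Hz.
f_beat = |551.6 − 549.2| = 2.4 Hz.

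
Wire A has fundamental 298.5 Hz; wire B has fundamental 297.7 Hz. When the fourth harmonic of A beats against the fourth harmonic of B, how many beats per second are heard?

3.2 Hz

Fourth harmonic of the first: 4·298.5 = 1194.0 Hz.
Fourth harmonic of the second: 4·297.7 = 1190.8 Hz.
f_beat = |1194.0 − 1190.8| = 3.2 Hz.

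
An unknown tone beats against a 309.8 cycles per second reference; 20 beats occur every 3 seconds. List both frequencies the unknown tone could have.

Beat frequency = 20/3 = 6.6667 Hz.
|f − 309.8| = 6.6667, so f = 309.8 ± 6.6667.

303.1333 Hz or 316.4667 Hz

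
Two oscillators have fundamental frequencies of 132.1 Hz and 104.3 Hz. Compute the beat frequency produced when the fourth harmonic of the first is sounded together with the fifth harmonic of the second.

Fourth harmonic of the first: 4·132.1 = 528.4 Hz.
Fifth harmonic of the second: 5·104.3 = 521.5 Hz.
f_beat = |528.4 − 521.5| = 6.9 Hz.

6.9 Hz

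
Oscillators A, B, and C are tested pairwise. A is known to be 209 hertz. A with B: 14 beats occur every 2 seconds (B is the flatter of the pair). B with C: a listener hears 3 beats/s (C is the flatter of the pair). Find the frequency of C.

A–B: Beat frequency = 14/2 = 7 Hz.
B is below A, so f_B = 209 − 7 = 202 Hz.
C is below B, so f_C = 202 − 3 = 199 Hz.

199 Hz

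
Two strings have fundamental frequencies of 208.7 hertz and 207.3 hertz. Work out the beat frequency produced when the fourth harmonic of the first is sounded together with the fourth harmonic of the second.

Fourth harmonic of the first: 4·208.7 = 834.8 Hz.
Fourth harmonic of the second: 4·207.3 = 829.2 Hz.
f_beat = |834.8 − 829.2| = 5.6 Hz.

5.6 Hz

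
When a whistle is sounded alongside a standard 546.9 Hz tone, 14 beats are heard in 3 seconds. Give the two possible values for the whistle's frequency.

542.2333 Hz or 551.5667 Hz

Beat frequency = 14/3 = 4.6667 Hz.
|f − 546.9| = 4.6667, so f = 546.9 ± 4.6667.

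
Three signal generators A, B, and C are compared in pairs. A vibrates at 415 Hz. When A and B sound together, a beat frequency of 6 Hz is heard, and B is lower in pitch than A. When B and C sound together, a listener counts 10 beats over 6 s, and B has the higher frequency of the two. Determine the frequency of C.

407.3333 Hz

B is below A, so f_B = 415 − 6 = 409 Hz.
B–C: Beat frequency = 10/6 = 1.6667 Hz.
C is below B, so f_C = 409 − 1.6667 = 407.3333 Hz.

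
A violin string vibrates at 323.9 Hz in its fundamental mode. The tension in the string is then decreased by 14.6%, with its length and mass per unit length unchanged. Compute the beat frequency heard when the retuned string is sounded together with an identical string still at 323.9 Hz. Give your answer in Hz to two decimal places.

24.58 Hz

For a string, f ∝ √T, so the new frequency is 323.9·√0.854 = 299.3229 Hz.
f_beat = |299.3229 − 323.9| = 24.58 Hz.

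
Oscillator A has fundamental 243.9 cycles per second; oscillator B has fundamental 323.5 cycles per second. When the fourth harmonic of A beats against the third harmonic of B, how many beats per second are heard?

5.1 Hz

Fourth harmonic of the first: 4·243.9 = 975.6 Hz.
Third harmonic of the second: 3·323.5 = 970.5 Hz.
f_beat = |975.6 − 970.5| = 5.1 Hz.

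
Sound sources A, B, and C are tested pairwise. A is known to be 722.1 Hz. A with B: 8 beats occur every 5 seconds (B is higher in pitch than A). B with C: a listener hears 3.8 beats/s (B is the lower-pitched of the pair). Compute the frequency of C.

A–B: Beat frequency = 8/5 = 1.6 Hz.
B is above A, so f_B = 722.1 + 1.6 = 723.7 Hz.
C is above B, so f_C = 723.7 + 3.8 = 727.5 Hz.

727.5 Hz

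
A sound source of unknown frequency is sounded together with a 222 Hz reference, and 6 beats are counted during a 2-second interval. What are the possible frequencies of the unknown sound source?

Beat frequency = 6/2 = 3 Hz.
|f − 222| = 3, so f = 222 ± 3.

219 Hz or 225 Hz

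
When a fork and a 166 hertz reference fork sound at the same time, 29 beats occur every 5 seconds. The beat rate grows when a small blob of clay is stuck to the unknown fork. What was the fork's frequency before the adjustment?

Beat frequency = 29/5 = 5.8 Hz.
|f − 166| = 5.8, so the fork was at either 160.2 Hz or 171.8 Hz.
Adding mass to a fork lowers its frequency; the adjustment lowers the fork's frequency.
The beat rate rose, so the adjustment moved the fork further from 166 Hz — it was already below the reference.

160.2 Hz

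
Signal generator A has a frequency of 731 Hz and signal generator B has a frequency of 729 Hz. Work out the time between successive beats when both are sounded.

0.500 s

f_beat = |731 − 729| = 2 Hz.
Beat period T = 1 / f_beat = 1 / 2 s.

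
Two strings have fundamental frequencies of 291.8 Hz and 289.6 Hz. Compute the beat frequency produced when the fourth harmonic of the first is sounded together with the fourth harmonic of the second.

8.8 Hz

Fourth harmonic of the first: 4·291.8 = 1167.2 Hz.
Fourth harmonic of the second: 4·289.6 = 1158.4 Hz.
f_beat = |1167.2 − 1158.4| = 8.8 Hz.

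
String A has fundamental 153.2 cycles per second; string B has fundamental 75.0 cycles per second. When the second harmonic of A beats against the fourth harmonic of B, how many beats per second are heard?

6.4 Hz

Second harmonic of the first: 2·153.2 = 306.4 Hz.
Fourth harmonic of the second: 4·75.0 = 300.0 Hz.
f_beat = |306.4 − 300.0| = 6.4 Hz.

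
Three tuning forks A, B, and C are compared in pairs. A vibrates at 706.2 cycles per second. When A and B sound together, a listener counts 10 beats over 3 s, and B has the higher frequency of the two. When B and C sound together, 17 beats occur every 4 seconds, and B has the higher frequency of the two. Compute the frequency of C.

A–B: Beat frequency = 10/3 = 3.3333 Hz.
B is above A, so f_B = 706.2 + 3.3333 = 709.5333 Hz.
B–C: Beat frequency = 17/4 = 4.25 Hz.
C is below B, so f_C = 709.5333 − 4.25 = 705.2833 Hz.

705.2833 Hz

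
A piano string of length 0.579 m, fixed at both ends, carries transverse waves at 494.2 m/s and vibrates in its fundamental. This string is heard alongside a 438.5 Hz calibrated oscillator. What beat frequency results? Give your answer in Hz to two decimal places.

11.73 Hz

For a string fixed at both ends, f_n = n·v/(2L) = 1·494.2/(2·0.579) = 426.7703 Hz.
f_beat = |426.7703 − 438.5| = 11.73 Hz.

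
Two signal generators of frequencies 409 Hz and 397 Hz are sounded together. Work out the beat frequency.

12 Hz

f_beat = |f₁ − f₂|.
|409 − 397| = 12 Hz.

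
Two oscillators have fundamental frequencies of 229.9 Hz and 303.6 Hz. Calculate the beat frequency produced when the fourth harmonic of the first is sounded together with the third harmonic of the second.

8.8 Hz

Fourth harmonic of the first: 4·229.9 = 919.6 Hz.
Third harmonic of the second: 3·303.6 = 910.8 Hz.
f_beat = |919.6 − 910.8| = 8.8 Hz.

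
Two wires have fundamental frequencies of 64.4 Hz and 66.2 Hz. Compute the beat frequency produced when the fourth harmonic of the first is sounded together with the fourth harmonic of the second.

Fourth harmonic of the first: 4·64.4 = 257.6 Hz.
Fourth harmonic of the second: 4·66.2 = 264.8 Hz.
f_beat = |257.6 − 264.8| = 7.2 Hz.

7.2 Hz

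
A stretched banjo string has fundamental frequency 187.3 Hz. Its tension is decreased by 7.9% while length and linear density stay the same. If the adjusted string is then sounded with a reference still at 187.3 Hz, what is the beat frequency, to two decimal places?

7.55 Hz

For a string, f ∝ √T, so the new frequency is 187.3·√0.921 = 179.7495 Hz.
f_beat = |179.7495 − 187.3| = 7.55 Hz.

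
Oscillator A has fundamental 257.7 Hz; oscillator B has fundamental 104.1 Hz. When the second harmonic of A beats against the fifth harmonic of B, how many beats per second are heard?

Second harmonic of the first: 2·257.7 = 515.4 Hz.
Fifth harmonic of the second: 5·104.1 = 520.5 Hz.
f_beat = |515.4 − 520.5| = 5.1 Hz.

5.1 Hz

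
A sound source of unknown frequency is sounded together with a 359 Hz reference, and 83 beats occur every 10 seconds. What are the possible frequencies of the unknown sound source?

Beat frequency = 83/10 = 8.3 Hz.
|f − 359| = 8.3, so f = 359 ± 8.3.

350.7 Hz or 367.3 Hz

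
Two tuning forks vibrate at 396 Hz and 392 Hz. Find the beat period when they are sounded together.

0.250 s

f_beat = |396 − 392| = 4 Hz.
Beat period T = 1 / f_beat = 1 / 4 s.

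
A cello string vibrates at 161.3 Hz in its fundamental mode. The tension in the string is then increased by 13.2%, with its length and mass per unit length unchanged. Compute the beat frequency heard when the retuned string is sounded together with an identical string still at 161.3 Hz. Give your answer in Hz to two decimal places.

For a string, f ∝ √T, so the new frequency is 161.3·√1.132 = 171.6159 Hz.
f_beat = |171.6159 − 161.3| = 10.32 Hz.

10.32 Hz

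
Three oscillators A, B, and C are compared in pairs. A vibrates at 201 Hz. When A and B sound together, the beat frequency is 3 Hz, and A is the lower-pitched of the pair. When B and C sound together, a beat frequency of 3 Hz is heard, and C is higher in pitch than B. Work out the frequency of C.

B is above A, so f_B = 201 + 3 = 204 Hz.
C is above B, so f_C = 204 + 3 = 207 Hz.

207 Hz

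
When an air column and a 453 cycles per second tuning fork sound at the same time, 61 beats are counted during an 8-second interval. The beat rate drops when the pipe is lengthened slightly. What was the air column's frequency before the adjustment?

Beat frequency = 61/8 = 7.625 Hz.
|f − 453| = 7.625, so the air column was at either 445.375 Hz or 460.625 Hz.
A longer pipe has a lower fundamental; the adjustment lowers the air column's frequency.
The beat rate fell, so the adjustment moved the air column toward 453 Hz — it must have started above the reference.

460.625 Hz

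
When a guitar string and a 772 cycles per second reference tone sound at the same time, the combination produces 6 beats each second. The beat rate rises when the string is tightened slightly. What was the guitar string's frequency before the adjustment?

|f − 772| = 6, so the guitar string was at either 766 Hz or 778 Hz.
Increasing tension raises a string's frequency; the adjustment raises the guitar string's frequency.
The beat rate rose, so the adjustment moved the guitar string further from 772 Hz — it was already above the reference.

778 Hz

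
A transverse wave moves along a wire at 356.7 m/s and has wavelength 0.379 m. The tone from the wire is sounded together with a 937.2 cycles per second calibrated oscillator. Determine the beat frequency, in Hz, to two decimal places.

3.96 Hz

Source frequency f = v/λ = 356.7/0.379 = 941.1609 Hz.
f_beat = |941.1609 − 937.2| = 3.96 Hz.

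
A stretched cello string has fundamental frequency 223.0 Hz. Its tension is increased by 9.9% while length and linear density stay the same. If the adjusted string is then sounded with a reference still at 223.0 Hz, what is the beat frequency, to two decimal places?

10.78 Hz

For a string, f ∝ √T, so the new frequency is 223.0·√1.099 = 233.7780 Hz.
f_beat = |233.7780 − 223.0| = 10.78 Hz.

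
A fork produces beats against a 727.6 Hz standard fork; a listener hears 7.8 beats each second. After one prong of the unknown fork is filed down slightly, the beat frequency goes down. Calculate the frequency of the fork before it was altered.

|f − 727.6| = 7.8, so the fork was at either 719.8 Hz or 735.4 Hz.
Filing a prong removes mass and raises the fork's frequency; the adjustment raises the fork's frequency.
The beat rate fell, so the adjustment moved the fork toward 727.6 Hz — it must have started below the reference.

719.8 Hz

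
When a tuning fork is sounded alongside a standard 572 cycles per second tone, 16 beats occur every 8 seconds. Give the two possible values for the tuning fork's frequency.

570 Hz or 574 Hz

Beat frequency = 16/8 = 2 Hz.
|f − 572| = 2, so f = 572 ± 2.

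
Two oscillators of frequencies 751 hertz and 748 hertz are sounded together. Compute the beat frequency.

3 Hz

Beats arise from superposition of two nearby frequencies; the beat rate is |f₁ − f₂|.
|751 − 748| = 3 Hz.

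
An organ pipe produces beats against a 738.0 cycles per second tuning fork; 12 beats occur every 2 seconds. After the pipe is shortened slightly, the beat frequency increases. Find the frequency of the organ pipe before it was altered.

744 Hz

Beat frequency = 12/2 = 6 Hz.
|f − 738.0| = 6, so the organ pipe was at either 732 Hz or 744 Hz.
A shorter pipe has a higher fundamental; the adjustment raises the organ pipe's frequency.
The beat rate rose, so the adjustment moved the organ pipe further from 738.0 Hz — it was already above the reference.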